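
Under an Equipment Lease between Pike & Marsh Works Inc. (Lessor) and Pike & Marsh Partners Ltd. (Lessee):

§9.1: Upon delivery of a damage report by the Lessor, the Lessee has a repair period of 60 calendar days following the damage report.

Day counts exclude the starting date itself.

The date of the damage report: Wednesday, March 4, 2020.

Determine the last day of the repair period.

The last day of the repair period: March 4, 2020 + 60 days = May 3, 2020.

May 3, 2020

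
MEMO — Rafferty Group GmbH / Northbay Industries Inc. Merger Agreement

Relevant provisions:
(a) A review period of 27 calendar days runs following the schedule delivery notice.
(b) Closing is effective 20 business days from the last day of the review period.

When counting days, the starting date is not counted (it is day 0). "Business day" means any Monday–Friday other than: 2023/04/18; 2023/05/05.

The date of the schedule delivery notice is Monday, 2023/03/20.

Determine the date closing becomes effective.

2023/05/16

Adding 27 calendar days to 2023/03/20 gives 2023/04/16, which is the last day of the review period.
The date closing becomes effective: 20 business days after Sunday, 2023/04/16, skipping weekends and the listed holidays on Apr 18, May 5 — Apr 17, Apr 19, Apr 20, Apr 21, …, May 12, May 15, May 16 — lands on Tuesday, 2023/05/16.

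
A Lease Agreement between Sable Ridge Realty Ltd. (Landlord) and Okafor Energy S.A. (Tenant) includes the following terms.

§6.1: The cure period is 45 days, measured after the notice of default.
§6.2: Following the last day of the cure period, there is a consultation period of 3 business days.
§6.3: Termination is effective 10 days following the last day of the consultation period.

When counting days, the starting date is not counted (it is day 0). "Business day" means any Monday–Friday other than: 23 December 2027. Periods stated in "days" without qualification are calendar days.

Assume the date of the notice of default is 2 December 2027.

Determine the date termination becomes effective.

29 January 2028

Adding 45 calendar days to 2 December 2027 gives 16 January 2028, which is the last day of the cure period.
The last day of the consultation period: 3 business days after Sunday, 16 January 2028, skipping weekends — Jan 17, Jan 18, Jan 19 — lands on Wednesday, 19 January 2028.
The date termination becomes effective: 10 calendar days after 19 January 2028 is 29 January 2028.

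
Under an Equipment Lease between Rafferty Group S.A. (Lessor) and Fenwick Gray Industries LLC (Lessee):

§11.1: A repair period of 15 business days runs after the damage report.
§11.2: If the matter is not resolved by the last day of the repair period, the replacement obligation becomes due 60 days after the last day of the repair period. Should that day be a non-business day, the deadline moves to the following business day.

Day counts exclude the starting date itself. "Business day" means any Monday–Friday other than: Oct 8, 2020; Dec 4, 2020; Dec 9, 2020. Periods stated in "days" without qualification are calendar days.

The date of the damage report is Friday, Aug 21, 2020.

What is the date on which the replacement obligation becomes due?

The last day of the repair period: counting 15 business days from Friday, Aug 21, 2020 (Aug 24, Aug 25, Aug 26, Aug 27, …, Sep 9, Sep 10, Sep 11, skipping weekends) reaches Friday, Sep 11, 2020.
The date on which the replacement obligation becomes due: Sep 11, 2020 + 60 days = Nov 10, 2020. Nov 10, 2020 is a Tuesday and is not a listed holiday, so no roll-forward applies.

Nov 10, 2020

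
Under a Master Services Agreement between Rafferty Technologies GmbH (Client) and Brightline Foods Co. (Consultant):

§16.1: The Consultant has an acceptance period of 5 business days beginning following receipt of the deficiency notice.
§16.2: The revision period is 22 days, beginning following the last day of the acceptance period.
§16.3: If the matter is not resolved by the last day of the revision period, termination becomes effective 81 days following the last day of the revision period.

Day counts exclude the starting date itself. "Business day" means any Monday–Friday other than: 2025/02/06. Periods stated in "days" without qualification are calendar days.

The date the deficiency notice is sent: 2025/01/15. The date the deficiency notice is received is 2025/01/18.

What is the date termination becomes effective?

2025/05/07

The last day of the acceptance period: counting 5 business days from Saturday, 2025/01/18 (Jan 20, Jan 21, Jan 22, Jan 23, Jan 24, skipping weekends) reaches Friday, 2025/01/24.
The last day of the revision period: 22 calendar days after 2025/01/24 is 2025/02/15.
Adding 81 calendar days to 2025/02/15 gives 2025/05/07, which is the date termination becomes effective.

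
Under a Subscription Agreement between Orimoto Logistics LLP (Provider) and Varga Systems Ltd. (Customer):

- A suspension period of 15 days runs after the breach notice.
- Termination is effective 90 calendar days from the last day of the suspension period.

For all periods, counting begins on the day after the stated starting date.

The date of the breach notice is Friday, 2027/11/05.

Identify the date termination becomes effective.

2028/02/18

The last day of the suspension period: 2027/11/05 + 15 days = 2027/11/20.
The date termination becomes effective: 90 calendar days after 2027/11/20 is 2028/02/18.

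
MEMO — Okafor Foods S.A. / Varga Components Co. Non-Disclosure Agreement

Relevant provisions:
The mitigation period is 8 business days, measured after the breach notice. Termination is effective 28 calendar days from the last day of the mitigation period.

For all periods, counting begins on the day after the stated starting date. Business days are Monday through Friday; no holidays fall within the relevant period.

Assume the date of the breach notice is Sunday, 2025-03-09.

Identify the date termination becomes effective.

2025-04-16

From Sunday, 2025-03-09, 8 business days (Mar 10, Mar 11, Mar 12, Mar 13, Mar 14, Mar 17, Mar 18, Mar 19, skipping weekends) brings us to Wednesday, 2025-03-19, which is the last day of the mitigation period.
The date termination becomes effective: 28 calendar days after 2025-03-19 is 2025-04-16.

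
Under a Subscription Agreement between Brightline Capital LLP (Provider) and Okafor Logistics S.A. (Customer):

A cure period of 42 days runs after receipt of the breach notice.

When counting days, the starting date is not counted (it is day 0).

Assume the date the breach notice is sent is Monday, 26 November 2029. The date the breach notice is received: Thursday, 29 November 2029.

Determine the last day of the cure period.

10 January 2030

The last day of the cure period: 42 calendar days after 29 November 2029 is 10 January 2030.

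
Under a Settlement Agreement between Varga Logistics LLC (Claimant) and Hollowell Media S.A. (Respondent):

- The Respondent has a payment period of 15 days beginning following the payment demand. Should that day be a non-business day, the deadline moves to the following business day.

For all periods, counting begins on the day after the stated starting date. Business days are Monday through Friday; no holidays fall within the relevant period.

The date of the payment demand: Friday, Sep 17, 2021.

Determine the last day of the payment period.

Oct 4, 2021

The last day of the payment period: 15 calendar days after Sep 17, 2021 is Oct 2, 2021. That falls on a Saturday, so it rolls to the next business day, Monday, Oct 4, 2021.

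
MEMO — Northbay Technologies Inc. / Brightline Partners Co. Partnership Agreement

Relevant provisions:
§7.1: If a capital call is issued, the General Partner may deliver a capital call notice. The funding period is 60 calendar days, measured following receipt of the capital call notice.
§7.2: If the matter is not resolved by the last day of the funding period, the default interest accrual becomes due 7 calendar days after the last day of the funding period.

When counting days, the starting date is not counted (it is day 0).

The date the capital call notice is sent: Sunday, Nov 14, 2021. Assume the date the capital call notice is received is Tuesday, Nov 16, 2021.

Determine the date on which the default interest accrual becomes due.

Jan 22, 2022

The last day of the funding period: Nov 16, 2021 + 60 days = Jan 15, 2022.
Adding 7 calendar days to Jan 15, 2022 gives Jan 22, 2022, which is the date on which the default interest accrual becomes due.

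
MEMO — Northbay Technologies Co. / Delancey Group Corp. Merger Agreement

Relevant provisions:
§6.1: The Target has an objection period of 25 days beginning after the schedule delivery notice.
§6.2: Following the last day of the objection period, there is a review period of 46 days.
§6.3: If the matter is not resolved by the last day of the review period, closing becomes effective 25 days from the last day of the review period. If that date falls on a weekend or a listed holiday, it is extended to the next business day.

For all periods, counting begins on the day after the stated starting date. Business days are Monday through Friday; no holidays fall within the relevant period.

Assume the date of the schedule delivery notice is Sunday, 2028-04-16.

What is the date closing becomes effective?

Adding 25 calendar days to 2028-04-16 gives 2028-05-11, which is the last day of the objection period.
The last day of the review period: 46 calendar days after 2028-05-11 is 2028-06-26.
The date closing becomes effective: 25 calendar days after 2028-06-26 is 2028-07-21. 2028-07-21 is a Friday, so no roll-forward applies.

2028-07-21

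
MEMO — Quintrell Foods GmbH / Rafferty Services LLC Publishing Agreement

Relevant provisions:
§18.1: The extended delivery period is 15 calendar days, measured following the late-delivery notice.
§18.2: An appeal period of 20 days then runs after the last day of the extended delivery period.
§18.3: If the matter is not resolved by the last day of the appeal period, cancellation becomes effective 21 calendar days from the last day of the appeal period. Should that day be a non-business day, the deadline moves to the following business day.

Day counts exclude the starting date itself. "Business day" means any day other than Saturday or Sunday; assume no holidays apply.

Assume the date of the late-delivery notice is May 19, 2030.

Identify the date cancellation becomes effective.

The last day of the extended delivery period: 15 calendar days after May 19, 2030 is June 3, 2030.
The last day of the appeal period: 20 calendar days after June 3, 2030 is June 23, 2030.
The date cancellation becomes effective: 21 calendar days after June 23, 2030 is July 14, 2030. That falls on a Sunday, so it rolls to the next business day, Monday, July 15, 2030.

July 15, 2030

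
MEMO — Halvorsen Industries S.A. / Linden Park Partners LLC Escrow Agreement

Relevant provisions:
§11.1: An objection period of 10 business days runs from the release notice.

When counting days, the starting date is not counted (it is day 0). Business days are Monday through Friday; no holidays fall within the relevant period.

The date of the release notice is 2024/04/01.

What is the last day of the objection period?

From Monday, 2024/04/01, 10 business days (Apr 2, Apr 3, Apr 4, Apr 5, Apr 8, Apr 9, Apr 10, Apr 11, Apr 12, Apr 15, skipping weekends) brings us to Monday, 2024/04/15, which is the last day of the objection period.

2024/04/15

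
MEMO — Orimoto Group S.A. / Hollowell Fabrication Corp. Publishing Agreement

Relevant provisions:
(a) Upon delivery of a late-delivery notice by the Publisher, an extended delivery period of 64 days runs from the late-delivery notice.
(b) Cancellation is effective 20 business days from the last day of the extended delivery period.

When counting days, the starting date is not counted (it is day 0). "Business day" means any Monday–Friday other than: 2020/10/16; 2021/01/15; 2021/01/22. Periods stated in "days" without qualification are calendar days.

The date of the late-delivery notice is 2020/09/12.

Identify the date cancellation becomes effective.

2020/12/11

Adding 64 calendar days to 2020/09/12 gives 2020/11/15, which is the last day of the extended delivery period.
The date cancellation becomes effective: counting 20 business days from Sunday, 2020/11/15 (Nov 16, Nov 17, Nov 18, Nov 19, …, Dec 9, Dec 10, Dec 11, skipping weekends) reaches Friday, 2020/12/11.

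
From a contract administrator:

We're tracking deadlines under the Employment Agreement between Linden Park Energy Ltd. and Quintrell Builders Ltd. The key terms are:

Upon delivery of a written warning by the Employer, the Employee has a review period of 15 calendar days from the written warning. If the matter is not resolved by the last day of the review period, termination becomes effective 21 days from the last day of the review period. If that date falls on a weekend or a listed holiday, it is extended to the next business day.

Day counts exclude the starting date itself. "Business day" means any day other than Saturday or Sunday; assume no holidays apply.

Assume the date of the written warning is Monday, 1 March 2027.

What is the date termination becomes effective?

6 April 2027

The last day of the review period: 1 March 2027 + 15 days = 16 March 2027.
The date termination becomes effective: 16 March 2027 + 21 days = 6 April 2027. 6 April 2027 is a Tuesday, so no roll-forward applies.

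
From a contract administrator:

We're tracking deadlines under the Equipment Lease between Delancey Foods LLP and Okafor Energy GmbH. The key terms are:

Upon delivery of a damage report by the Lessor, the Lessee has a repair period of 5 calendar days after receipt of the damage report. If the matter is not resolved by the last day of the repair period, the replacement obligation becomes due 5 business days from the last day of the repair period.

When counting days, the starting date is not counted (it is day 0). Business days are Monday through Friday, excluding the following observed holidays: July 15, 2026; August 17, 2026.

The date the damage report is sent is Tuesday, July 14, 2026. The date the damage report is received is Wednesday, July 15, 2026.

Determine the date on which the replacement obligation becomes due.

July 27, 2026

Adding 5 calendar days to July 15, 2026 gives July 20, 2026, which is the last day of the repair period.
The date on which the replacement obligation becomes due: 5 business days after Monday, July 20, 2026, skipping weekends — Jul 21, Jul 22, Jul 23, Jul 24, Jul 27 — lands on Monday, July 27, 2026.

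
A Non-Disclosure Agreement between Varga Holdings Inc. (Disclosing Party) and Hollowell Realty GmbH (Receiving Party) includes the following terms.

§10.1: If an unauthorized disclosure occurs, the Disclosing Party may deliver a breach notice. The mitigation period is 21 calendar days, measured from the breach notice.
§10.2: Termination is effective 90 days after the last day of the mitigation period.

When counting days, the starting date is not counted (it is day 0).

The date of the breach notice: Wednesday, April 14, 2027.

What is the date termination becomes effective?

The last day of the mitigation period: 21 calendar days after April 14, 2027 is May 5, 2027.
Adding 90 calendar days to May 5, 2027 gives August 3, 2027, which is the date termination becomes effective.

August 3, 2027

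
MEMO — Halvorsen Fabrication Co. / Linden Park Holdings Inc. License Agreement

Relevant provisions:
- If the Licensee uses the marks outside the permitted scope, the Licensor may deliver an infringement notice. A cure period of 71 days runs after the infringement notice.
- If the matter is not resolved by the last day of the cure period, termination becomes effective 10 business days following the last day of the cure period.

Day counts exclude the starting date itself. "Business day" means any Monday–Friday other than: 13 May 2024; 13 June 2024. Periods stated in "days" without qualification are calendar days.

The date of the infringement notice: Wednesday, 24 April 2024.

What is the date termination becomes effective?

18 July 2024

Adding 71 calendar days to 24 April 2024 gives 4 July 2024, which is the last day of the cure period.
The date termination becomes effective: counting 10 business days from Thursday, 4 July 2024 (Jul 5, Jul 8, Jul 9, Jul 10, Jul 11, Jul 12, Jul 15, Jul 16, Jul 17, Jul 18, skipping weekends) reaches Thursday, 18 July 2024.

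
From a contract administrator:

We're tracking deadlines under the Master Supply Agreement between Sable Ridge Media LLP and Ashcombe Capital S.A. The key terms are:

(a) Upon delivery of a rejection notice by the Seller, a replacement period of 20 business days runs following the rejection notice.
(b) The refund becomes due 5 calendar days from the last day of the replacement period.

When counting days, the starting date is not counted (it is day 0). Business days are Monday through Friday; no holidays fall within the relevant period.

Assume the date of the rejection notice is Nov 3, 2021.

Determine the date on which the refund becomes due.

The last day of the replacement period: counting 20 business days from Wednesday, Nov 3, 2021 (Nov 4, Nov 5, Nov 8, Nov 9, …, Nov 29, Nov 30, Dec 1, skipping weekends) reaches Wednesday, Dec 1, 2021.
The date on which the refund becomes due: 5 calendar days after Dec 1, 2021 is Dec 6, 2021.

Dec 6, 2021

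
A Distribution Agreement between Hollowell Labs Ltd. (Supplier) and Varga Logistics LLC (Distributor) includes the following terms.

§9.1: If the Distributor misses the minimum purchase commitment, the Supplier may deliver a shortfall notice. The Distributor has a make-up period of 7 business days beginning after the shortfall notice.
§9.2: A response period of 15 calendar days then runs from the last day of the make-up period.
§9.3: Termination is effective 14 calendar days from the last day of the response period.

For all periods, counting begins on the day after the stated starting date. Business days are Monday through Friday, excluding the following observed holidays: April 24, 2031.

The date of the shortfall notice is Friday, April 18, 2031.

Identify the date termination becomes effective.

From Friday, April 18, 2031, 7 business days (Apr 21, Apr 22, Apr 23, Apr 25, Apr 28, Apr 29, Apr 30, skipping weekends and the listed holiday on Apr 24) brings us to Wednesday, April 30, 2031, which is the last day of the make-up period.
The last day of the response period: 15 calendar days after April 30, 2031 is May 15, 2031.
The date termination becomes effective: 14 calendar days after May 15, 2031 is May 29, 2031.

May 29, 2031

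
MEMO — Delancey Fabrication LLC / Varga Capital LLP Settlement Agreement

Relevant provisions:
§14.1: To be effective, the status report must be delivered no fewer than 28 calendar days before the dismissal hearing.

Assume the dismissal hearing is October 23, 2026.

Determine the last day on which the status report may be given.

Counting back 28 calendar days from October 23, 2026 gives September 25, 2026.

September 25, 2026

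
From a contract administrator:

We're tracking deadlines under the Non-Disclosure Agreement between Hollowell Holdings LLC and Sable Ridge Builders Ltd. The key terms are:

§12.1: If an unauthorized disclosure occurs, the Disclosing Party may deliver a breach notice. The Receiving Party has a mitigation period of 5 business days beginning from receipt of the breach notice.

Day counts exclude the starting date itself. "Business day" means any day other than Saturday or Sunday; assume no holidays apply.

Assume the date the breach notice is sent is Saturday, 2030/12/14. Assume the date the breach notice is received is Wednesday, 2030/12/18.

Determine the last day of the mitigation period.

The last day of the mitigation period: counting 5 business days from Wednesday, 2030/12/18 (Dec 19, Dec 20, Dec 23, Dec 24, Dec 25, skipping weekends) reaches Wednesday, 2030/12/25.

2030/12/25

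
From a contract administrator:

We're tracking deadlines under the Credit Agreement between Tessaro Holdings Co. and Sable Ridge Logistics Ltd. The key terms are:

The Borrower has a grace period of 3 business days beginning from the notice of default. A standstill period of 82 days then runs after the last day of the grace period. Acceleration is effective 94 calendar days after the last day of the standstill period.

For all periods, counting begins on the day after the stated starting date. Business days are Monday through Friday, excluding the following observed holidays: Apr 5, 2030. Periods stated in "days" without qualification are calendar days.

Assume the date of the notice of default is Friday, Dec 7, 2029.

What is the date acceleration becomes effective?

The last day of the grace period: 3 business days after Friday, Dec 7, 2029, skipping weekends — Dec 10, Dec 11, Dec 12 — lands on Wednesday, Dec 12, 2029.
The last day of the standstill period: Dec 12, 2029 + 82 days = Mar 4, 2030.
Adding 94 calendar days to Mar 4, 2030 gives Jun 6, 2030, which is the date acceleration becomes effective.

Jun 6, 2030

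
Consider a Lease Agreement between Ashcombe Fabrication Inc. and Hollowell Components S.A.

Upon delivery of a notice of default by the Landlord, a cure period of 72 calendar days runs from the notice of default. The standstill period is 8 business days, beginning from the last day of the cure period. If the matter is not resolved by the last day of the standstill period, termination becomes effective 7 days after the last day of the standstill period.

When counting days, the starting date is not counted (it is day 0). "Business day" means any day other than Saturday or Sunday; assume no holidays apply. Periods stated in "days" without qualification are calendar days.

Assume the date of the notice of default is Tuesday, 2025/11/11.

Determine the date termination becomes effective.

2026/02/10

The last day of the cure period: 72 calendar days after 2025/11/11 is 2026/01/22.
From Thursday, 2026/01/22, 8 business days (Jan 23, Jan 26, Jan 27, Jan 28, Jan 29, Jan 30, Feb 2, Feb 3, skipping weekends) brings us to Tuesday, 2026/02/03, which is the last day of the standstill period.
The date termination becomes effective: 2026/02/03 + 7 days = 2026/02/10.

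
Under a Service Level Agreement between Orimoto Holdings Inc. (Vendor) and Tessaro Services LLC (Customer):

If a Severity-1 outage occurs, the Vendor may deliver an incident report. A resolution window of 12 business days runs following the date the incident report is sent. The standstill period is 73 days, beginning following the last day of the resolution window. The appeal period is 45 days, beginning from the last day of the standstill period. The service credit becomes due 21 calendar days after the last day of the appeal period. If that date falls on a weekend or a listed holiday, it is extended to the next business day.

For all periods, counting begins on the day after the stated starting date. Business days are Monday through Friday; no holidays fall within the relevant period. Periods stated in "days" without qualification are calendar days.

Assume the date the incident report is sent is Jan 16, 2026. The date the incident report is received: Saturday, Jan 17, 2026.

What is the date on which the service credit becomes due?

The last day of the resolution window: counting 12 business days from Friday, Jan 16, 2026 (Jan 19, Jan 20, Jan 21, Jan 22, …, Jan 30, Feb 2, Feb 3, skipping weekends) reaches Tuesday, Feb 3, 2026.
The last day of the standstill period: Feb 3, 2026 + 73 days = Apr 17, 2026.
Adding 45 calendar days to Apr 17, 2026 gives Jun 1, 2026, which is the last day of the appeal period.
The date on which the service credit becomes due: 21 calendar days after Jun 1, 2026 is Jun 22, 2026. Jun 22, 2026 is a Monday, so no roll-forward applies.

Jun 22, 2026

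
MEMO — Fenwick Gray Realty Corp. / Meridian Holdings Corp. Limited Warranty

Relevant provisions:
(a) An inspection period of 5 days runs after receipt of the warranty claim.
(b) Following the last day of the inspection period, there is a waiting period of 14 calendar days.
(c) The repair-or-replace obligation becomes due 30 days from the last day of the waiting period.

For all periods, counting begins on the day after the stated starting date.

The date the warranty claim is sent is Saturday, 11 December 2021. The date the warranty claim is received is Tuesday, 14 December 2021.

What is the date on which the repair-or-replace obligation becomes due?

1 February 2022

The last day of the inspection period: 5 calendar days after 14 December 2021 is 19 December 2021.
The last day of the waiting period: 14 calendar days after 19 December 2021 is 2 January 2022.
Adding 30 calendar days to 2 January 2022 gives 1 February 2022, which is the date on which the repair-or-replace obligation becomes due.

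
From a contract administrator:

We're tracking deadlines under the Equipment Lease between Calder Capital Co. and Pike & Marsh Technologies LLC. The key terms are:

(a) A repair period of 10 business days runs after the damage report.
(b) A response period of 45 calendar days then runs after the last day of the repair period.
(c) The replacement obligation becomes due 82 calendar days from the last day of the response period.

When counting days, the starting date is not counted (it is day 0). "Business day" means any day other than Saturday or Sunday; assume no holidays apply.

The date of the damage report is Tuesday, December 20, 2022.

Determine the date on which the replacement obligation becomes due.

The last day of the repair period: 10 business days after Tuesday, December 20, 2022, skipping weekends — Dec 21, Dec 22, Dec 23, Dec 26, Dec 27, Dec 28, Dec 29, Dec 30, Jan 2, Jan 3 — lands on Tuesday, January 3, 2023.
The last day of the response period: 45 calendar days after January 3, 2023 is February 17, 2023.
The date on which the replacement obligation becomes due: February 17, 2023 + 82 days = May 10, 2023.

May 10, 2023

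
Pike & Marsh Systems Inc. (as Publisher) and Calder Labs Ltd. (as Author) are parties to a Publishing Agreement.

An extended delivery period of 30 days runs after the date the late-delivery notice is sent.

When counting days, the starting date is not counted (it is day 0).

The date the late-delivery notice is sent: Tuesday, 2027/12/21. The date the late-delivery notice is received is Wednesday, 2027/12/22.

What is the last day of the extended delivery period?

The last day of the extended delivery period: 2027/12/21 + 30 days = 2028/01/20.

2028/01/20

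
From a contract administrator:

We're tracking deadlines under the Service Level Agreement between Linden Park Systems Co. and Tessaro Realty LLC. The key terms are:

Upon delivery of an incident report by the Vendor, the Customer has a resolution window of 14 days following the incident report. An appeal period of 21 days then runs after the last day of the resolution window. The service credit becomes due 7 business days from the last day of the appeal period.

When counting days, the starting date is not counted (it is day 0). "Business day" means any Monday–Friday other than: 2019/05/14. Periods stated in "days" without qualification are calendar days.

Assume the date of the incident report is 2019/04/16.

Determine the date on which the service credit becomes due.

2019/05/30

Adding 14 calendar days to 2019/04/16 gives 2019/04/30, which is the last day of the resolution window.
Adding 21 calendar days to 2019/04/30 gives 2019/05/21, which is the last day of the appeal period.
From Tuesday, 2019/05/21, 7 business days (May 22, May 23, May 24, May 27, May 28, May 29, May 30, skipping weekends) brings us to Thursday, 2019/05/30, which is the date on which the service credit becomes due.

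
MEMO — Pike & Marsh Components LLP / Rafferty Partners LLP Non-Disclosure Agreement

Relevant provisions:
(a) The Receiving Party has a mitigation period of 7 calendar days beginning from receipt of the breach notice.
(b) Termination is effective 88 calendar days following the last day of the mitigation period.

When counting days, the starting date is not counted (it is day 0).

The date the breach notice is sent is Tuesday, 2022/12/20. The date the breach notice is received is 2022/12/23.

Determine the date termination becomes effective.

The last day of the mitigation period: 7 calendar days after 2022/12/23 is 2022/12/30.
Adding 88 calendar days to 2022/12/30 gives 2023/03/28, which is the date termination becomes effective.

2023/03/28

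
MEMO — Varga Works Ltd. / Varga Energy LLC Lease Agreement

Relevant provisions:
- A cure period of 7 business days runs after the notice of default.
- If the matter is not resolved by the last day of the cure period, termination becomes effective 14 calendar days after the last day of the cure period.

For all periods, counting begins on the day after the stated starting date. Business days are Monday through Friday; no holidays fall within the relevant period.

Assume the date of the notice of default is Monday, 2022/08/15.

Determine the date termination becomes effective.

2022/09/07

The last day of the cure period: 7 business days after Monday, 2022/08/15, skipping weekends — Aug 16, Aug 17, Aug 18, Aug 19, Aug 22, Aug 23, Aug 24 — lands on Wednesday, 2022/08/24.
Adding 14 calendar days to 2022/08/24 gives 2022/09/07, which is the date termination becomes effective.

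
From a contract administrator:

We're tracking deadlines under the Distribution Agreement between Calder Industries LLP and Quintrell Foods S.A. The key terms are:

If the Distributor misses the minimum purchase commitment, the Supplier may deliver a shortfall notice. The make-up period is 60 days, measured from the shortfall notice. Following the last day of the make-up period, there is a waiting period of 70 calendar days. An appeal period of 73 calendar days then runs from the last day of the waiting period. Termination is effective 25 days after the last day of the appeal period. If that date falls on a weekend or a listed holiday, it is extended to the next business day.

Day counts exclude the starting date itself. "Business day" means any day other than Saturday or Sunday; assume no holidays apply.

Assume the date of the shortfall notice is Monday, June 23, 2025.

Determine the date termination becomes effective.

The last day of the make-up period: June 23, 2025 + 60 days = August 22, 2025.
The last day of the waiting period: August 22, 2025 + 70 days = October 31, 2025.
The last day of the appeal period: 73 calendar days after October 31, 2025 is January 12, 2026.
Adding 25 calendar days to January 12, 2026 gives February 6, 2026, which is the date termination becomes effective. February 6, 2026 is a Friday, so no roll-forward applies.

February 6, 2026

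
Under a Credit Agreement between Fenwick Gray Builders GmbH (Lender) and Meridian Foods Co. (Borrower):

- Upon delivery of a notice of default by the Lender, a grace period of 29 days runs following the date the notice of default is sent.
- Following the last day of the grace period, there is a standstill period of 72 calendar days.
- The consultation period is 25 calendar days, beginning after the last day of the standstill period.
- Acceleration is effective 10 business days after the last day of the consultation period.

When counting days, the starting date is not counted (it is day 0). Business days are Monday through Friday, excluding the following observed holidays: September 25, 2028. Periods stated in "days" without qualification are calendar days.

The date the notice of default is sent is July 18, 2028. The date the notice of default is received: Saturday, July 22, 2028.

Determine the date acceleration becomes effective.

December 5, 2028

The last day of the grace period: July 18, 2028 + 29 days = August 16, 2028.
Adding 72 calendar days to August 16, 2028 gives October 27, 2028, which is the last day of the standstill period.
Adding 25 calendar days to October 27, 2028 gives November 21, 2028, which is the last day of the consultation period.
The date acceleration becomes effective: counting 10 business days from Tuesday, November 21, 2028 (Nov 22, Nov 23, Nov 24, Nov 27, Nov 28, Nov 29, Nov 30, Dec 1, Dec 4, Dec 5, skipping weekends) reaches Tuesday, December 5, 2028.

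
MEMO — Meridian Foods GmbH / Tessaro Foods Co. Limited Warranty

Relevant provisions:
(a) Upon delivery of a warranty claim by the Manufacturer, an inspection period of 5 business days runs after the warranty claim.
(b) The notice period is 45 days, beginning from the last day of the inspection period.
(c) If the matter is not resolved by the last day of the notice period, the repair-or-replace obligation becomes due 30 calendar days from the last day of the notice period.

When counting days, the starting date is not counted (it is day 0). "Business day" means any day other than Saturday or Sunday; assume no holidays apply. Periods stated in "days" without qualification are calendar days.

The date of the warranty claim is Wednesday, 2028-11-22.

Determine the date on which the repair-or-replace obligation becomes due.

2029-02-12

The last day of the inspection period: counting 5 business days from Wednesday, 2028-11-22 (Nov 23, Nov 24, Nov 27, Nov 28, Nov 29, skipping weekends) reaches Wednesday, 2028-11-29.
Adding 45 calendar days to 2028-11-29 gives 2029-01-13, which is the last day of the notice period.
Adding 30 calendar days to 2029-01-13 gives 2029-02-12, which is the date on which the repair-or-replace obligation becomes due.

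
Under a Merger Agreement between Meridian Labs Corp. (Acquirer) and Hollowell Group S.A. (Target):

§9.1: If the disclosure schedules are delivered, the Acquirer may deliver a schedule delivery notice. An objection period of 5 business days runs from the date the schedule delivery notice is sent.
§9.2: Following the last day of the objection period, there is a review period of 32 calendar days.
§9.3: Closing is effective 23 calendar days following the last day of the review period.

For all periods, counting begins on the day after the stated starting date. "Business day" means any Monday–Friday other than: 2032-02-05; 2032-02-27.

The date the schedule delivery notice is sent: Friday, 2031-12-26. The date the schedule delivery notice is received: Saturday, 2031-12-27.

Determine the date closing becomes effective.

2032-02-26

The last day of the objection period: counting 5 business days from Friday, 2031-12-26 (Dec 29, Dec 30, Dec 31, Jan 1, Jan 2, skipping weekends) reaches Friday, 2032-01-02.
Adding 32 calendar days to 2032-01-02 gives 2032-02-03, which is the last day of the review period.
The date closing becomes effective: 23 calendar days after 2032-02-03 is 2032-02-26.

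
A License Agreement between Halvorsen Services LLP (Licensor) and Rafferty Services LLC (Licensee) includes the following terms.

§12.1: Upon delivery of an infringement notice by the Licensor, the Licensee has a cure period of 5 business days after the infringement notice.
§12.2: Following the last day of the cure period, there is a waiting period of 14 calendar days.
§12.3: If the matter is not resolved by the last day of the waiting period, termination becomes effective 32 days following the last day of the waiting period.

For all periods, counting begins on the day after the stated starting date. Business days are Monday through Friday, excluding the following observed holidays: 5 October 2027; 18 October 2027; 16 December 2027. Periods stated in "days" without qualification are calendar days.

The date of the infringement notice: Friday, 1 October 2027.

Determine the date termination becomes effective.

26 November 2027

The last day of the cure period: counting 5 business days from Friday, 1 October 2027 (Oct 4, Oct 6, Oct 7, Oct 8, Oct 11, skipping weekends and the listed holiday on Oct 5) reaches Monday, 11 October 2027.
The last day of the waiting period: 11 October 2027 + 14 days = 25 October 2027.
The date termination becomes effective: 25 October 2027 + 32 days = 26 November 2027.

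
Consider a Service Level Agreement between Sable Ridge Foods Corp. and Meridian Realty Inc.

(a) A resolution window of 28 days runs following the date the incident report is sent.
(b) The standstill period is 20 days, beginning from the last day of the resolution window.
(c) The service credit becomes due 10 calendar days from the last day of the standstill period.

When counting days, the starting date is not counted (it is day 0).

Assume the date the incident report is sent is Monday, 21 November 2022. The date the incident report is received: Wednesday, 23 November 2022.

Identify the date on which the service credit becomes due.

Adding 28 calendar days to 21 November 2022 gives 19 December 2022, which is the last day of the resolution window.
The last day of the standstill period: 19 December 2022 + 20 days = 8 January 2023.
Adding 10 calendar days to 8 January 2023 gives 18 January 2023, which is the date on which the service credit becomes due.

18 January 2023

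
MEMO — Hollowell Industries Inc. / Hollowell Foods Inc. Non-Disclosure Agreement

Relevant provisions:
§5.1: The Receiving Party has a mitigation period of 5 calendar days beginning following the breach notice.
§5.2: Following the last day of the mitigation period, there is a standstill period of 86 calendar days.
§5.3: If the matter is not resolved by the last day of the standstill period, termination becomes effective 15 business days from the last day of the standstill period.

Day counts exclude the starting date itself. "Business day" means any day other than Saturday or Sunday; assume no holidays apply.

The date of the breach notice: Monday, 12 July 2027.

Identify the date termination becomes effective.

The last day of the mitigation period: 5 calendar days after 12 July 2027 is 17 July 2027.
The last day of the standstill period: 86 calendar days after 17 July 2027 is 11 October 2027.
The date termination becomes effective: 15 business days after Monday, 11 October 2027, skipping weekends — Oct 12, Oct 13, Oct 14, Oct 15, …, Oct 28, Oct 29, Nov 1 — lands on Monday, 1 November 2027.

1 November 2027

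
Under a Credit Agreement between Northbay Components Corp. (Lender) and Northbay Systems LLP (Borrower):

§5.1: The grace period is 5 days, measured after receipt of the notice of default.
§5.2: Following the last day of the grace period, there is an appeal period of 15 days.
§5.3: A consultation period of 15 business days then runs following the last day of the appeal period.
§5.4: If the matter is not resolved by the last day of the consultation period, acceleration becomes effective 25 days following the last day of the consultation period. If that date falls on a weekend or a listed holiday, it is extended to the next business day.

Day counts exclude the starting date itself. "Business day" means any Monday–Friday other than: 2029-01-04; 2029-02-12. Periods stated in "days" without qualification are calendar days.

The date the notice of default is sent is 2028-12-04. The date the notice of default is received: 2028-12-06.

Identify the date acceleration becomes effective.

2029-02-13

The last day of the grace period: 5 calendar days after 2028-12-06 is 2028-12-11.
Adding 15 calendar days to 2028-12-11 gives 2028-12-26, which is the last day of the appeal period.
The last day of the consultation period: counting 15 business days from Tuesday, 2028-12-26 (Dec 27, Dec 28, Dec 29, Jan 1, …, Jan 15, Jan 16, Jan 17, skipping weekends and the listed holiday on Jan 4) reaches Wednesday, 2029-01-17.
Adding 25 calendar days to 2029-01-17 gives 2029-02-11, which is the date acceleration becomes effective. That falls on a Sunday, so it rolls to the next business day, Tuesday, 2029-02-13.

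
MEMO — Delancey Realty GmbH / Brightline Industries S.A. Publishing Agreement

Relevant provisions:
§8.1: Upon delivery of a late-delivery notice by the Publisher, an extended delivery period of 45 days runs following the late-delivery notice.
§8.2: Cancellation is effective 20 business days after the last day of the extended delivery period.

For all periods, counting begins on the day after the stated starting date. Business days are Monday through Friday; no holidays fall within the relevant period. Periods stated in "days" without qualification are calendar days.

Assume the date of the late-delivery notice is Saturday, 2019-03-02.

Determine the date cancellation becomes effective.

2019-05-14

Adding 45 calendar days to 2019-03-02 gives 2019-04-16, which is the last day of the extended delivery period.
The date cancellation becomes effective: counting 20 business days from Tuesday, 2019-04-16 (Apr 17, Apr 18, Apr 19, Apr 22, …, May 10, May 13, May 14, skipping weekends) reaches Tuesday, 2019-05-14.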